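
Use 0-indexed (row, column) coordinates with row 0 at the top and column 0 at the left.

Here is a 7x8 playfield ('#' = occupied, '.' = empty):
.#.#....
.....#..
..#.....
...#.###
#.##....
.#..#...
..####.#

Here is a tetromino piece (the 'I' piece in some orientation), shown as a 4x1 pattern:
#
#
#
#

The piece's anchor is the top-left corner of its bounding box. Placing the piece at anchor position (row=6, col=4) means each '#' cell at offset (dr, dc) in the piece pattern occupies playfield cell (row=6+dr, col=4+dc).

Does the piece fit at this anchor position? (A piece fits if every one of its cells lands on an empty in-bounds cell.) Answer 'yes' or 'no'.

Check each piece cell at anchor (6, 4):
  offset (0,0) -> (6,4): occupied ('#') -> FAIL
  offset (1,0) -> (7,4): out of bounds -> FAIL
  offset (2,0) -> (8,4): out of bounds -> FAIL
  offset (3,0) -> (9,4): out of bounds -> FAIL
All cells valid: no

Answer: no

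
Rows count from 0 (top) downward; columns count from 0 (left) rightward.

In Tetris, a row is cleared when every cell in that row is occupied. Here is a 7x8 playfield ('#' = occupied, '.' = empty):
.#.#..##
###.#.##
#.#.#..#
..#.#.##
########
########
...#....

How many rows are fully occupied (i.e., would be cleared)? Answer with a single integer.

Answer: 2

Derivation:
Check each row:
  row 0: 4 empty cells -> not full
  row 1: 2 empty cells -> not full
  row 2: 4 empty cells -> not full
  row 3: 4 empty cells -> not full
  row 4: 0 empty cells -> FULL (clear)
  row 5: 0 empty cells -> FULL (clear)
  row 6: 7 empty cells -> not full
Total rows cleared: 2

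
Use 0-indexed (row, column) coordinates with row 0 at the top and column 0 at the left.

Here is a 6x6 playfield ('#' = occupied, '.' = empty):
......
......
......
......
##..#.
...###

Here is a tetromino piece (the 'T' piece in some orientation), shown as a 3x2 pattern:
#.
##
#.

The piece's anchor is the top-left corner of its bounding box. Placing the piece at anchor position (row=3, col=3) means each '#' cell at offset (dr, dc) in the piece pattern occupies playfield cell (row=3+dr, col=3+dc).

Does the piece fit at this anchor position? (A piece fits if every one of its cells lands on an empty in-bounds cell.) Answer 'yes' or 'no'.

Answer: no

Derivation:
Check each piece cell at anchor (3, 3):
  offset (0,0) -> (3,3): empty -> OK
  offset (1,0) -> (4,3): empty -> OK
  offset (1,1) -> (4,4): occupied ('#') -> FAIL
  offset (2,0) -> (5,3): occupied ('#') -> FAIL
All cells valid: no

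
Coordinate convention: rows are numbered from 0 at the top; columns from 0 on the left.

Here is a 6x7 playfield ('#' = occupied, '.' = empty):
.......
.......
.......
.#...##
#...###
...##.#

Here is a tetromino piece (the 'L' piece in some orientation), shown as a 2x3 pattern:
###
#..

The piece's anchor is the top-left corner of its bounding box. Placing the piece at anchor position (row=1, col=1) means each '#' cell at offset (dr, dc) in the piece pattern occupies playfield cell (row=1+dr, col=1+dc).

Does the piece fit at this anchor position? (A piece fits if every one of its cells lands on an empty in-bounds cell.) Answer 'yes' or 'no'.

Answer: yes

Derivation:
Check each piece cell at anchor (1, 1):
  offset (0,0) -> (1,1): empty -> OK
  offset (0,1) -> (1,2): empty -> OK
  offset (0,2) -> (1,3): empty -> OK
  offset (1,0) -> (2,1): empty -> OK
All cells valid: yes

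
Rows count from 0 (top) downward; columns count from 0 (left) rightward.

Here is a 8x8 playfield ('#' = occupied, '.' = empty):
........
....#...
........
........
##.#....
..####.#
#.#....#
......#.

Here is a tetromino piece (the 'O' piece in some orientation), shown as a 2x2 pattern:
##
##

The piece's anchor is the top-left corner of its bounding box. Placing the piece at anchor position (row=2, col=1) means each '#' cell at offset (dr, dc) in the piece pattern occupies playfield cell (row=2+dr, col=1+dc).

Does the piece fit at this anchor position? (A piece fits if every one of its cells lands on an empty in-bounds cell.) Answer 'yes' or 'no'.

Answer: yes

Derivation:
Check each piece cell at anchor (2, 1):
  offset (0,0) -> (2,1): empty -> OK
  offset (0,1) -> (2,2): empty -> OK
  offset (1,0) -> (3,1): empty -> OK
  offset (1,1) -> (3,2): empty -> OK
All cells valid: yes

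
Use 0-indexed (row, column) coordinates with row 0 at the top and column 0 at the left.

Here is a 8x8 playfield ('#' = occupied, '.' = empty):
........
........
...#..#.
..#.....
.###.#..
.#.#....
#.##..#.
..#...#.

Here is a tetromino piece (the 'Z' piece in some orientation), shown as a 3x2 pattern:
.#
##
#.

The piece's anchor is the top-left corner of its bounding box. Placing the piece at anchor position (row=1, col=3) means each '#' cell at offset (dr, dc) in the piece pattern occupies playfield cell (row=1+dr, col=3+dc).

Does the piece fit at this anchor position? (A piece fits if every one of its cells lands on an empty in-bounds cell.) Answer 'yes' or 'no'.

Answer: no

Derivation:
Check each piece cell at anchor (1, 3):
  offset (0,1) -> (1,4): empty -> OK
  offset (1,0) -> (2,3): occupied ('#') -> FAIL
  offset (1,1) -> (2,4): empty -> OK
  offset (2,0) -> (3,3): empty -> OK
All cells valid: no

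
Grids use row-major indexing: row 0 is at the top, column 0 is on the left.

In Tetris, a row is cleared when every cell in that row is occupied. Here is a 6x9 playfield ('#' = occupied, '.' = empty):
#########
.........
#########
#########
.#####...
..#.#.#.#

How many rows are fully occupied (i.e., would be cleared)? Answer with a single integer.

Answer: 3

Derivation:
Check each row:
  row 0: 0 empty cells -> FULL (clear)
  row 1: 9 empty cells -> not full
  row 2: 0 empty cells -> FULL (clear)
  row 3: 0 empty cells -> FULL (clear)
  row 4: 4 empty cells -> not full
  row 5: 5 empty cells -> not full
Total rows cleared: 3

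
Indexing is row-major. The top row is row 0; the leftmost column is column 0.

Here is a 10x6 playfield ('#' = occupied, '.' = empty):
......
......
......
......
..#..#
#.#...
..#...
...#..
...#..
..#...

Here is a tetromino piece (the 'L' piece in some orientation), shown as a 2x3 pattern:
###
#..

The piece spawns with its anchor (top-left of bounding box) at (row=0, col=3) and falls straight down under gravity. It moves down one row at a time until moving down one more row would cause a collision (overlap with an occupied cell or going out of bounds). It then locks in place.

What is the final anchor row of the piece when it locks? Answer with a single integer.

Spawn at (row=0, col=3). Try each row:
  row 0: fits
  row 1: fits
  row 2: fits
  row 3: fits
  row 4: blocked -> lock at row 3

Answer: 3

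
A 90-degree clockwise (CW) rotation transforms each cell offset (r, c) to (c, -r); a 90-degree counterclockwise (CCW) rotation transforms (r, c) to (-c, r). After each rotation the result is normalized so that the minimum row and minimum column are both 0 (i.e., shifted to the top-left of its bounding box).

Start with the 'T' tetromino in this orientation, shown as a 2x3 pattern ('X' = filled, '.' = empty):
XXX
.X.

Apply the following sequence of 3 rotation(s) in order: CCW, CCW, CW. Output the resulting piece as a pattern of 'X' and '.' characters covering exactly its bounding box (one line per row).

Answer: X.
XX
X.

Derivation:
Start:
XXX
.X.
After rotation 1 (CCW):
X.
XX
X.
After rotation 2 (CCW):
.X.
XXX
After rotation 3 (CW):
X.
XX
X.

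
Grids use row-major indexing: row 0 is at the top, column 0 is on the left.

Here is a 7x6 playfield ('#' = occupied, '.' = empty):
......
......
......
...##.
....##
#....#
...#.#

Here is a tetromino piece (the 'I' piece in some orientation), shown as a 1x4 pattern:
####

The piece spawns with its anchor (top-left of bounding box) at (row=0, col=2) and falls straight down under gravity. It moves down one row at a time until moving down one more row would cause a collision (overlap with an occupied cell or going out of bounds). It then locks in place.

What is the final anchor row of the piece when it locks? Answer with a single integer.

Spawn at (row=0, col=2). Try each row:
  row 0: fits
  row 1: fits
  row 2: fits
  row 3: blocked -> lock at row 2

Answer: 2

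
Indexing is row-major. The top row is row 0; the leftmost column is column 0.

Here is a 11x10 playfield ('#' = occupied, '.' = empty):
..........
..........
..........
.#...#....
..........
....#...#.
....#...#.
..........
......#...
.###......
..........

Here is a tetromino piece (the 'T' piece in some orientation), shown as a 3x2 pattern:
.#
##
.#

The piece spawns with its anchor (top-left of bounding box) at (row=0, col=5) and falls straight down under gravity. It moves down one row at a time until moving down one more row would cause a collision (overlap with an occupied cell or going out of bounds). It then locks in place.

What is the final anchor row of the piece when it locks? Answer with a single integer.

Answer: 1

Derivation:
Spawn at (row=0, col=5). Try each row:
  row 0: fits
  row 1: fits
  row 2: blocked -> lock at row 1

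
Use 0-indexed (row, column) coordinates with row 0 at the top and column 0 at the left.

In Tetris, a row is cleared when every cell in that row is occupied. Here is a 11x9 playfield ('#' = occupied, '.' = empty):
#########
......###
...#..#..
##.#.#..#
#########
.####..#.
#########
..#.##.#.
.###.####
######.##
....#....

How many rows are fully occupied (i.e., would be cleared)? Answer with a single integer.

Check each row:
  row 0: 0 empty cells -> FULL (clear)
  row 1: 6 empty cells -> not full
  row 2: 7 empty cells -> not full
  row 3: 4 empty cells -> not full
  row 4: 0 empty cells -> FULL (clear)
  row 5: 4 empty cells -> not full
  row 6: 0 empty cells -> FULL (clear)
  row 7: 5 empty cells -> not full
  row 8: 2 empty cells -> not full
  row 9: 1 empty cell -> not full
  row 10: 8 empty cells -> not full
Total rows cleared: 3

Answer: 3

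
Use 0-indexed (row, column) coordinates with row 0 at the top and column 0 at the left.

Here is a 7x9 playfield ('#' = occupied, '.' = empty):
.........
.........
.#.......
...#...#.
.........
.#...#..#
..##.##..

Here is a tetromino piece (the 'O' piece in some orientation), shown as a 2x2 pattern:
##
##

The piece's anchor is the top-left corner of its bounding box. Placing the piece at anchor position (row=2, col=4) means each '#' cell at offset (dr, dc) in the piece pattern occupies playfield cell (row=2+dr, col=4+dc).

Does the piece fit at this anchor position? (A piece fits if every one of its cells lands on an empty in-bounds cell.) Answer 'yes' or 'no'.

Check each piece cell at anchor (2, 4):
  offset (0,0) -> (2,4): empty -> OK
  offset (0,1) -> (2,5): empty -> OK
  offset (1,0) -> (3,4): empty -> OK
  offset (1,1) -> (3,5): empty -> OK
All cells valid: yes

Answer: yes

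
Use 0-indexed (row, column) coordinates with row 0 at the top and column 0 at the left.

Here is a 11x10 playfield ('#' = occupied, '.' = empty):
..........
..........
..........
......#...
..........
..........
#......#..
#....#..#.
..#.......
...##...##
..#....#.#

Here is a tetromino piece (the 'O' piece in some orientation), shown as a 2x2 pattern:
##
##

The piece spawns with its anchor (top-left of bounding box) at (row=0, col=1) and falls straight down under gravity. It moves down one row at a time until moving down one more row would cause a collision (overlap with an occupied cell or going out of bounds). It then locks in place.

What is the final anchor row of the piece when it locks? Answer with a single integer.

Answer: 6

Derivation:
Spawn at (row=0, col=1). Try each row:
  row 0: fits
  row 1: fits
  row 2: fits
  row 3: fits
  row 4: fits
  row 5: fits
  row 6: fits
  row 7: blocked -> lock at row 6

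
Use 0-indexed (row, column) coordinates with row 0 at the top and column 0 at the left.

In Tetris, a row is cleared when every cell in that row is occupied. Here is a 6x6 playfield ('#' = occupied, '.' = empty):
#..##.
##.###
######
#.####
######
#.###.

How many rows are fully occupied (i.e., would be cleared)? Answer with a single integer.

Answer: 2

Derivation:
Check each row:
  row 0: 3 empty cells -> not full
  row 1: 1 empty cell -> not full
  row 2: 0 empty cells -> FULL (clear)
  row 3: 1 empty cell -> not full
  row 4: 0 empty cells -> FULL (clear)
  row 5: 2 empty cells -> not full
Total rows cleared: 2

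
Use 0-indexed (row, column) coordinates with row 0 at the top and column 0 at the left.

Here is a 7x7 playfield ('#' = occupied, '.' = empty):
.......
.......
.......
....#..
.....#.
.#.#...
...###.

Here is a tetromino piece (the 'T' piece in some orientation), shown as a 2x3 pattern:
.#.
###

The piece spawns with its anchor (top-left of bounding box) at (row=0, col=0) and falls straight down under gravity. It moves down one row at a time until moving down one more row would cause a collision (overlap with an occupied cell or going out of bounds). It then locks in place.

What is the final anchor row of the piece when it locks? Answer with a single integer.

Answer: 3

Derivation:
Spawn at (row=0, col=0). Try each row:
  row 0: fits
  row 1: fits
  row 2: fits
  row 3: fits
  row 4: blocked -> lock at row 3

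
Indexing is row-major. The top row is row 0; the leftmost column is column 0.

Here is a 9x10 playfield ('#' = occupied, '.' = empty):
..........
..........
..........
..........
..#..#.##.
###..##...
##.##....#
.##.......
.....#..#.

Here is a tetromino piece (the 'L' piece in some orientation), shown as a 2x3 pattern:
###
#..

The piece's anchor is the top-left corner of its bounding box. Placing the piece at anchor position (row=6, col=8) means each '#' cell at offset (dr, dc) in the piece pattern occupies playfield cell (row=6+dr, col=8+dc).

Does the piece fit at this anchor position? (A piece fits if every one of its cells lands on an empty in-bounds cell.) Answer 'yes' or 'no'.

Answer: no

Derivation:
Check each piece cell at anchor (6, 8):
  offset (0,0) -> (6,8): empty -> OK
  offset (0,1) -> (6,9): occupied ('#') -> FAIL
  offset (0,2) -> (6,10): out of bounds -> FAIL
  offset (1,0) -> (7,8): empty -> OK
All cells valid: no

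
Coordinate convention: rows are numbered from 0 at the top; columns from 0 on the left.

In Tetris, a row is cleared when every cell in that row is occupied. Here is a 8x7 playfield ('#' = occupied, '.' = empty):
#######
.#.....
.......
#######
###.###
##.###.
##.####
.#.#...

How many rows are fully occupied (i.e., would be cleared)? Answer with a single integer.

Answer: 2

Derivation:
Check each row:
  row 0: 0 empty cells -> FULL (clear)
  row 1: 6 empty cells -> not full
  row 2: 7 empty cells -> not full
  row 3: 0 empty cells -> FULL (clear)
  row 4: 1 empty cell -> not full
  row 5: 2 empty cells -> not full
  row 6: 1 empty cell -> not full
  row 7: 5 empty cells -> not full
Total rows cleared: 2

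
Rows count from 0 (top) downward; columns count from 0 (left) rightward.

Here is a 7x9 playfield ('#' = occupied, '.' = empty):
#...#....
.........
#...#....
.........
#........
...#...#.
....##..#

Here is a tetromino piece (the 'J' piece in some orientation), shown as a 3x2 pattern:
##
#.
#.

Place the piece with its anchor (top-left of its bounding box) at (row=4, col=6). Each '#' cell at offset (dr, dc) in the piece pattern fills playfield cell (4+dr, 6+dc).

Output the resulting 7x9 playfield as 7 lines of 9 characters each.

Answer: #...#....
.........
#...#....
.........
#.....##.
...#..##.
....###.#

Derivation:
Fill (4+0,6+0) = (4,6)
Fill (4+0,6+1) = (4,7)
Fill (4+1,6+0) = (5,6)
Fill (4+2,6+0) = (6,6)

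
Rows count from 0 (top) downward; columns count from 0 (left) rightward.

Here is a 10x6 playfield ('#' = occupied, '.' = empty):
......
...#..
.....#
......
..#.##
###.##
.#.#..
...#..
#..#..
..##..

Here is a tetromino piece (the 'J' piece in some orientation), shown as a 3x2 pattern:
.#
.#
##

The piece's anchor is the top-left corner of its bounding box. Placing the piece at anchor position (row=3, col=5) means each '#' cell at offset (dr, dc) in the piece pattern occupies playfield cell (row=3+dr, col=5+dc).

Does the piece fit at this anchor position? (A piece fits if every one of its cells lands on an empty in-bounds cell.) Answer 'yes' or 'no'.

Check each piece cell at anchor (3, 5):
  offset (0,1) -> (3,6): out of bounds -> FAIL
  offset (1,1) -> (4,6): out of bounds -> FAIL
  offset (2,0) -> (5,5): occupied ('#') -> FAIL
  offset (2,1) -> (5,6): out of bounds -> FAIL
All cells valid: no

Answer: no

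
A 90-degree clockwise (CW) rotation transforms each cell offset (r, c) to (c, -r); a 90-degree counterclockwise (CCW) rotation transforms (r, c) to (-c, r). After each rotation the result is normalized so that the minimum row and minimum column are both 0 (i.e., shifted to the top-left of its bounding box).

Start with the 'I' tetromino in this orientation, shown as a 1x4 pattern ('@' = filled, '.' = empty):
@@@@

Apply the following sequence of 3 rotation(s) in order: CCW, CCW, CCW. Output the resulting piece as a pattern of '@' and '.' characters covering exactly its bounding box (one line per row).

Start:
@@@@
After rotation 1 (CCW):
@
@
@
@
After rotation 2 (CCW):
@@@@
After rotation 3 (CCW):
@
@
@
@

Answer: @
@
@
@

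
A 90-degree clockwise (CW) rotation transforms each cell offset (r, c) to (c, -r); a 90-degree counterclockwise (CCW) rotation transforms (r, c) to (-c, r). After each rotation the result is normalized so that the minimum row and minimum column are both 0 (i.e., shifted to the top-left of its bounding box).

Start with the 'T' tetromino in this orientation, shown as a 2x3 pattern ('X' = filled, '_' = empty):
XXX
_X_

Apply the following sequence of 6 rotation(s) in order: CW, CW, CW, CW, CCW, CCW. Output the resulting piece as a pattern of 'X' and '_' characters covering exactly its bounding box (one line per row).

Answer: _X_
XXX

Derivation:
Start:
XXX
_X_
After rotation 1 (CW):
_X
XX
_X
After rotation 2 (CW):
_X_
XXX
After rotation 3 (CW):
X_
XX
X_
After rotation 4 (CW):
XXX
_X_
After rotation 5 (CCW):
X_
XX
X_
After rotation 6 (CCW):
_X_
XXX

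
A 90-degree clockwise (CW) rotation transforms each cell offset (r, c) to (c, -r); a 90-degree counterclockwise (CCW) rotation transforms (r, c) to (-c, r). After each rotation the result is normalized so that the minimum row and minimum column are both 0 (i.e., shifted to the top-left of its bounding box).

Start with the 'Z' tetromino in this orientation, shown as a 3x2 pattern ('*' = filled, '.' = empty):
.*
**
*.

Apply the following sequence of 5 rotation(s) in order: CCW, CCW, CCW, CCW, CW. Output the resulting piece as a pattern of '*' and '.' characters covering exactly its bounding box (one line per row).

Answer: **.
.**

Derivation:
Start:
.*
**
*.
After rotation 1 (CCW):
**.
.**
After rotation 2 (CCW):
.*
**
*.
After rotation 3 (CCW):
**.
.**
After rotation 4 (CCW):
.*
**
*.
After rotation 5 (CW):
**.
.**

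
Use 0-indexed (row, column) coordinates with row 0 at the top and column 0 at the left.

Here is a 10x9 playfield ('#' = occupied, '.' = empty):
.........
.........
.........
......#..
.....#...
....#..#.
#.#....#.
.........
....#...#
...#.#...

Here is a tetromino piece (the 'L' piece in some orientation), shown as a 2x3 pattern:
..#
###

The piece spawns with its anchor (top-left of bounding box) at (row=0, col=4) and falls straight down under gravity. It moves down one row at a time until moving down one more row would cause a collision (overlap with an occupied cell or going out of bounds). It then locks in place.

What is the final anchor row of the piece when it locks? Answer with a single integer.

Spawn at (row=0, col=4). Try each row:
  row 0: fits
  row 1: fits
  row 2: blocked -> lock at row 1

Answer: 1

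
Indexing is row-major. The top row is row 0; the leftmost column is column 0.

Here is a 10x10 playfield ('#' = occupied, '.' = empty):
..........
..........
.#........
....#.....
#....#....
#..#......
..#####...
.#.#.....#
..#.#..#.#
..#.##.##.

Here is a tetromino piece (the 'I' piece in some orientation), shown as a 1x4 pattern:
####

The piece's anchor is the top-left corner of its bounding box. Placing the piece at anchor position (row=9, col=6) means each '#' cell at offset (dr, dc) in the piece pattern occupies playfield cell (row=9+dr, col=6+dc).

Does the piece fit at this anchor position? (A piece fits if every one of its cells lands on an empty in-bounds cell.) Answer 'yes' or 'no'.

Answer: no

Derivation:
Check each piece cell at anchor (9, 6):
  offset (0,0) -> (9,6): empty -> OK
  offset (0,1) -> (9,7): occupied ('#') -> FAIL
  offset (0,2) -> (9,8): occupied ('#') -> FAIL
  offset (0,3) -> (9,9): empty -> OK
All cells valid: no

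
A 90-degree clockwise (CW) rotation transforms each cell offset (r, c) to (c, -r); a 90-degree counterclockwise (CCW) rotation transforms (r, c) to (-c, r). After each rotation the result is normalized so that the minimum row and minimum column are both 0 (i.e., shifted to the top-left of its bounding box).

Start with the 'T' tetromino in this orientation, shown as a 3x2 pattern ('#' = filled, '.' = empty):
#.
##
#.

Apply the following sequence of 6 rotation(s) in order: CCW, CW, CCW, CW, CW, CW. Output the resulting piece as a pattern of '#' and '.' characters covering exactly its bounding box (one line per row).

Start:
#.
##
#.
After rotation 1 (CCW):
.#.
###
After rotation 2 (CW):
#.
##
#.
After rotation 3 (CCW):
.#.
###
After rotation 4 (CW):
#.
##
#.
After rotation 5 (CW):
###
.#.
After rotation 6 (CW):
.#
##
.#

Answer: .#
##
.#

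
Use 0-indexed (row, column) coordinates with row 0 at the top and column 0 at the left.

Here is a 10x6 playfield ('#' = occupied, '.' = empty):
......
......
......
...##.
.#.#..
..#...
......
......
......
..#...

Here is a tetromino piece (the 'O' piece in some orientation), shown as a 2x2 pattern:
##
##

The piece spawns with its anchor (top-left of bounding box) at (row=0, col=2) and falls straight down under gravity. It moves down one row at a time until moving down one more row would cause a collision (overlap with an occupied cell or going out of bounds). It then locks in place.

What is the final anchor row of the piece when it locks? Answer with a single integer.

Spawn at (row=0, col=2). Try each row:
  row 0: fits
  row 1: fits
  row 2: blocked -> lock at row 1

Answer: 1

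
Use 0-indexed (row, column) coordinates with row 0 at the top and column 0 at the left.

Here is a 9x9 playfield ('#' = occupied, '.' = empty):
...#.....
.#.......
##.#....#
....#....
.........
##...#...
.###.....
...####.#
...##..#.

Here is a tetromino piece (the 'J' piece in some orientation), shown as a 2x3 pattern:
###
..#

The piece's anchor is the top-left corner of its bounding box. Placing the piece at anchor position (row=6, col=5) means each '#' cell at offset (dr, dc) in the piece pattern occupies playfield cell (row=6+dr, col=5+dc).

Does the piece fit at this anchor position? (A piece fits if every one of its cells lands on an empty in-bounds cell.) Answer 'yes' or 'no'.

Check each piece cell at anchor (6, 5):
  offset (0,0) -> (6,5): empty -> OK
  offset (0,1) -> (6,6): empty -> OK
  offset (0,2) -> (6,7): empty -> OK
  offset (1,2) -> (7,7): empty -> OK
All cells valid: yes

Answer: yes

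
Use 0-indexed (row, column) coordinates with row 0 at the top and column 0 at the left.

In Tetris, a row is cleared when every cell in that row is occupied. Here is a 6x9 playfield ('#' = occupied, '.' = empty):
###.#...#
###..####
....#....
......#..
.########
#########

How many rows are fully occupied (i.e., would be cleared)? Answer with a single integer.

Answer: 1

Derivation:
Check each row:
  row 0: 4 empty cells -> not full
  row 1: 2 empty cells -> not full
  row 2: 8 empty cells -> not full
  row 3: 8 empty cells -> not full
  row 4: 1 empty cell -> not full
  row 5: 0 empty cells -> FULL (clear)
Total rows cleared: 1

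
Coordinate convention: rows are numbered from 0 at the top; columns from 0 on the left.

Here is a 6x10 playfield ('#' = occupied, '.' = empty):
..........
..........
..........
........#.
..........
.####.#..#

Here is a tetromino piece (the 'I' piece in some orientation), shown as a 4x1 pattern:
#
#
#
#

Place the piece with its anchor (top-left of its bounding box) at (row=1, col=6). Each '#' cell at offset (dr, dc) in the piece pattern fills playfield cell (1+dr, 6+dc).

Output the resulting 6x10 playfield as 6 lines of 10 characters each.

Answer: ..........
......#...
......#...
......#.#.
......#...
.####.#..#

Derivation:
Fill (1+0,6+0) = (1,6)
Fill (1+1,6+0) = (2,6)
Fill (1+2,6+0) = (3,6)
Fill (1+3,6+0) = (4,6)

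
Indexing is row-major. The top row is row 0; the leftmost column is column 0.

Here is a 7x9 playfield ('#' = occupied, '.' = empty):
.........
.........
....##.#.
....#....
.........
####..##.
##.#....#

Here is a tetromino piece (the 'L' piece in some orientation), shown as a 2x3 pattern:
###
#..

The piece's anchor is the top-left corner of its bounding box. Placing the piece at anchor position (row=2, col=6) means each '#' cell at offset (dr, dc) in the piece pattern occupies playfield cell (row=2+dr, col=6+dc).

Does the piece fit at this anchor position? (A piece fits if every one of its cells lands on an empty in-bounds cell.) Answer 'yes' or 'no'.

Check each piece cell at anchor (2, 6):
  offset (0,0) -> (2,6): empty -> OK
  offset (0,1) -> (2,7): occupied ('#') -> FAIL
  offset (0,2) -> (2,8): empty -> OK
  offset (1,0) -> (3,6): empty -> OK
All cells valid: no

Answer: no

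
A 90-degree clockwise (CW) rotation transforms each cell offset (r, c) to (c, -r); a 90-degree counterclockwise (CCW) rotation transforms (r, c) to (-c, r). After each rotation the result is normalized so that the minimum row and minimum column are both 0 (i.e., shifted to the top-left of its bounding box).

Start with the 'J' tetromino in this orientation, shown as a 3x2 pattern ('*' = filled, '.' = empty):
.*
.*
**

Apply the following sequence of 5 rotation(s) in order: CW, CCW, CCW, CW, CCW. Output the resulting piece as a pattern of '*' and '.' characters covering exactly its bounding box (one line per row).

Start:
.*
.*
**
After rotation 1 (CW):
*..
***
After rotation 2 (CCW):
.*
.*
**
After rotation 3 (CCW):
***
..*
After rotation 4 (CW):
.*
.*
**
After rotation 5 (CCW):
***
..*

Answer: ***
..*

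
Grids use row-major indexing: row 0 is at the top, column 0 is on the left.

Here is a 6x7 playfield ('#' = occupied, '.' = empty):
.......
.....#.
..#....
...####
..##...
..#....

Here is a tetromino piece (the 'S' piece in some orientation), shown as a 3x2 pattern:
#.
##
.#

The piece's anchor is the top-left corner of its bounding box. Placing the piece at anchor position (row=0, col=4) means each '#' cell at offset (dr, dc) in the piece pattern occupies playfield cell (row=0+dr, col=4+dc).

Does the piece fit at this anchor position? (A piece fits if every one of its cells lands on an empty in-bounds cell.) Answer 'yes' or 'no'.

Answer: no

Derivation:
Check each piece cell at anchor (0, 4):
  offset (0,0) -> (0,4): empty -> OK
  offset (1,0) -> (1,4): empty -> OK
  offset (1,1) -> (1,5): occupied ('#') -> FAIL
  offset (2,1) -> (2,5): empty -> OK
All cells valid: no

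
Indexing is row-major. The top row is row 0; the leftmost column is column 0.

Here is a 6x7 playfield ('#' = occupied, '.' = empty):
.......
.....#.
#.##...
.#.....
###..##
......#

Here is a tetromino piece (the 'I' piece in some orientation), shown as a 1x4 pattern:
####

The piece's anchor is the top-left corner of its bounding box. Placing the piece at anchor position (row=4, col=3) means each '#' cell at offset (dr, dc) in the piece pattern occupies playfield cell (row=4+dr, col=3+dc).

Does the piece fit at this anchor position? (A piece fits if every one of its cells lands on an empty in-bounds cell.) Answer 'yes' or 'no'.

Check each piece cell at anchor (4, 3):
  offset (0,0) -> (4,3): empty -> OK
  offset (0,1) -> (4,4): empty -> OK
  offset (0,2) -> (4,5): occupied ('#') -> FAIL
  offset (0,3) -> (4,6): occupied ('#') -> FAIL
All cells valid: no

Answer: no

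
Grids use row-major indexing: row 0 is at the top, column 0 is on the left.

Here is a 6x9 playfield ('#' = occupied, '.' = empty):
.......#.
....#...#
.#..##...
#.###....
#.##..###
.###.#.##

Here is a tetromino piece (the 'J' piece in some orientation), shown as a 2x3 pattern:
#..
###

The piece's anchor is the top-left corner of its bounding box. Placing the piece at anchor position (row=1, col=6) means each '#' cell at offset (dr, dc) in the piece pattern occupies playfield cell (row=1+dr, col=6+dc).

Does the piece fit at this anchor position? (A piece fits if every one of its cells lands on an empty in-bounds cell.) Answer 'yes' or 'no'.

Answer: yes

Derivation:
Check each piece cell at anchor (1, 6):
  offset (0,0) -> (1,6): empty -> OK
  offset (1,0) -> (2,6): empty -> OK
  offset (1,1) -> (2,7): empty -> OK
  offset (1,2) -> (2,8): empty -> OK
All cells valid: yes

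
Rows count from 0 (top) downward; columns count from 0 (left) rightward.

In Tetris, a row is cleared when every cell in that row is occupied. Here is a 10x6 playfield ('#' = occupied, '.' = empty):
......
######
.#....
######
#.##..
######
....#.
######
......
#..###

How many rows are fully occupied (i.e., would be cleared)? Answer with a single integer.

Check each row:
  row 0: 6 empty cells -> not full
  row 1: 0 empty cells -> FULL (clear)
  row 2: 5 empty cells -> not full
  row 3: 0 empty cells -> FULL (clear)
  row 4: 3 empty cells -> not full
  row 5: 0 empty cells -> FULL (clear)
  row 6: 5 empty cells -> not full
  row 7: 0 empty cells -> FULL (clear)
  row 8: 6 empty cells -> not full
  row 9: 2 empty cells -> not full
Total rows cleared: 4

Answer: 4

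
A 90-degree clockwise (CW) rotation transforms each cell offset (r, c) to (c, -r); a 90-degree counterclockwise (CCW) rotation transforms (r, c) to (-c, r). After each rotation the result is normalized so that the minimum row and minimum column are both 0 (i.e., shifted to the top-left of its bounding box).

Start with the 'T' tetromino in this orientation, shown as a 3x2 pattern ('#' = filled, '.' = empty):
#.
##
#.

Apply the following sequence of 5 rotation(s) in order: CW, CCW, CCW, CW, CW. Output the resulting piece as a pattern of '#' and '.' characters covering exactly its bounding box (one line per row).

Start:
#.
##
#.
After rotation 1 (CW):
###
.#.
After rotation 2 (CCW):
#.
##
#.
After rotation 3 (CCW):
.#.
###
After rotation 4 (CW):
#.
##
#.
After rotation 5 (CW):
###
.#.

Answer: ###
.#.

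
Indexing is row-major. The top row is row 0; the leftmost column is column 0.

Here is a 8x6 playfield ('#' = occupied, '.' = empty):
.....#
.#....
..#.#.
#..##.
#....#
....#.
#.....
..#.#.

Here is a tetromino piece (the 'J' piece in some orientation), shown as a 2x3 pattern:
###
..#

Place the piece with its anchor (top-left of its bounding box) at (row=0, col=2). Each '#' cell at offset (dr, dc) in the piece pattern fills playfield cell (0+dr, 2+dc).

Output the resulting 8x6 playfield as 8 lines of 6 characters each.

Answer: ..####
.#..#.
..#.#.
#..##.
#....#
....#.
#.....
..#.#.

Derivation:
Fill (0+0,2+0) = (0,2)
Fill (0+0,2+1) = (0,3)
Fill (0+0,2+2) = (0,4)
Fill (0+1,2+2) = (1,4)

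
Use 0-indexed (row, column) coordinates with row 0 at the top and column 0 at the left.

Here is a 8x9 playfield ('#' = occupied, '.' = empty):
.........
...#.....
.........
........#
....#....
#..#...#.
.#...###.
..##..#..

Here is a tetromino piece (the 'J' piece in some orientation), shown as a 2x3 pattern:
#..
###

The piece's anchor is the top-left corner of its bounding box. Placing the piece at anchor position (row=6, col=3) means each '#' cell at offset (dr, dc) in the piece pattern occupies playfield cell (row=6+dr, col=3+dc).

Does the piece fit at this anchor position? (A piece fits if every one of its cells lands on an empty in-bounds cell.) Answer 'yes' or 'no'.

Check each piece cell at anchor (6, 3):
  offset (0,0) -> (6,3): empty -> OK
  offset (1,0) -> (7,3): occupied ('#') -> FAIL
  offset (1,1) -> (7,4): empty -> OK
  offset (1,2) -> (7,5): empty -> OK
All cells valid: no

Answer: no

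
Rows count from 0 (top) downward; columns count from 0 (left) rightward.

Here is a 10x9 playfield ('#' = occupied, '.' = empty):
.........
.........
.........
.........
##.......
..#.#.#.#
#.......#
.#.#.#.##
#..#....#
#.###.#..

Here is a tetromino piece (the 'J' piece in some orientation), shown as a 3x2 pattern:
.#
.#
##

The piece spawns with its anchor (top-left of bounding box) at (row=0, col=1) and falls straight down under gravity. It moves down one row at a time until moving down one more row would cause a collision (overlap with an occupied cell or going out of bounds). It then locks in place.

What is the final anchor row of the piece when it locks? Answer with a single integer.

Answer: 1

Derivation:
Spawn at (row=0, col=1). Try each row:
  row 0: fits
  row 1: fits
  row 2: blocked -> lock at row 1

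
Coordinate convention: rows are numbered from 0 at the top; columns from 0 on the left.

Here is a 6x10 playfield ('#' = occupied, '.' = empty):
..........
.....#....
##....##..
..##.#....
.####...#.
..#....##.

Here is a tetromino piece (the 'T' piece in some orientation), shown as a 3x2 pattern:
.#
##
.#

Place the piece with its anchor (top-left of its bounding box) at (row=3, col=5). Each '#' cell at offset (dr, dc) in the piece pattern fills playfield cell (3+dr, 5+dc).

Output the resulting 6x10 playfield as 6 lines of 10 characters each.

Fill (3+0,5+1) = (3,6)
Fill (3+1,5+0) = (4,5)
Fill (3+1,5+1) = (4,6)
Fill (3+2,5+1) = (5,6)

Answer: ..........
.....#....
##....##..
..##.##...
.######.#.
..#...###.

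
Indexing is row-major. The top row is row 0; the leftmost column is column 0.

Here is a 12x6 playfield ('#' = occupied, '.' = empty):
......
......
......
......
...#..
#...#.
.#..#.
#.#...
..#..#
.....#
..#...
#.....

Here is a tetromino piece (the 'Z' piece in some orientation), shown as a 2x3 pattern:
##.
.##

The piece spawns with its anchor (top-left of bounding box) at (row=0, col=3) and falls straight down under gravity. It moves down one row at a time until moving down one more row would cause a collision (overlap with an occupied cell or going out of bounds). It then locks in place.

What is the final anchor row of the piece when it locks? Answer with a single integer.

Answer: 3

Derivation:
Spawn at (row=0, col=3). Try each row:
  row 0: fits
  row 1: fits
  row 2: fits
  row 3: fits
  row 4: blocked -> lock at row 3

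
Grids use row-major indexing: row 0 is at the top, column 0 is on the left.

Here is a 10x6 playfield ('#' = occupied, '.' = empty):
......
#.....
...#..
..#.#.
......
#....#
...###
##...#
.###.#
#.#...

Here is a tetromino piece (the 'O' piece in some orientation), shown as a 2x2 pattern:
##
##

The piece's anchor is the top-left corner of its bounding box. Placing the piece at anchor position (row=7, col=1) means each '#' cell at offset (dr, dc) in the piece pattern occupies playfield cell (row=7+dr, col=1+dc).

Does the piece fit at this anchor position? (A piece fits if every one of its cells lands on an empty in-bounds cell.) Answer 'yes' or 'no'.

Check each piece cell at anchor (7, 1):
  offset (0,0) -> (7,1): occupied ('#') -> FAIL
  offset (0,1) -> (7,2): empty -> OK
  offset (1,0) -> (8,1): occupied ('#') -> FAIL
  offset (1,1) -> (8,2): occupied ('#') -> FAIL
All cells valid: no

Answer: no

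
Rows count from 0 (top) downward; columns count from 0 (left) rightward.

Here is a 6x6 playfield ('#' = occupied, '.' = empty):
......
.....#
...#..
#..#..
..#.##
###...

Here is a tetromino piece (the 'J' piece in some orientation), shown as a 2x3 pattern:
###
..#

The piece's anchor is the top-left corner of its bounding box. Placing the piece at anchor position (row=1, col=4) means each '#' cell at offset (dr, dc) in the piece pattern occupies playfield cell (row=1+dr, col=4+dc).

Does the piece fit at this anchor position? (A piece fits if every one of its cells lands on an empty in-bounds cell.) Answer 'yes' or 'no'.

Answer: no

Derivation:
Check each piece cell at anchor (1, 4):
  offset (0,0) -> (1,4): empty -> OK
  offset (0,1) -> (1,5): occupied ('#') -> FAIL
  offset (0,2) -> (1,6): out of bounds -> FAIL
  offset (1,2) -> (2,6): out of bounds -> FAIL
All cells valid: no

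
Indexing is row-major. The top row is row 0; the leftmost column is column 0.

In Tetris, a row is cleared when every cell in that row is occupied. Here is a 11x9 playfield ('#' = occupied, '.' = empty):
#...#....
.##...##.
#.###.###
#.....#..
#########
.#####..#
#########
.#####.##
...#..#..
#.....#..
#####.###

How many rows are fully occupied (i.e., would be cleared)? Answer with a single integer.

Check each row:
  row 0: 7 empty cells -> not full
  row 1: 5 empty cells -> not full
  row 2: 2 empty cells -> not full
  row 3: 7 empty cells -> not full
  row 4: 0 empty cells -> FULL (clear)
  row 5: 3 empty cells -> not full
  row 6: 0 empty cells -> FULL (clear)
  row 7: 2 empty cells -> not full
  row 8: 7 empty cells -> not full
  row 9: 7 empty cells -> not full
  row 10: 1 empty cell -> not full
Total rows cleared: 2

Answer: 2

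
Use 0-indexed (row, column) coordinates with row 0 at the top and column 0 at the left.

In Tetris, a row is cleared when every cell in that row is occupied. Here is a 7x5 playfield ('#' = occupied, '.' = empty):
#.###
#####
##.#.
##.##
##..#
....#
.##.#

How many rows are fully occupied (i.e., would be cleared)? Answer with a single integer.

Answer: 1

Derivation:
Check each row:
  row 0: 1 empty cell -> not full
  row 1: 0 empty cells -> FULL (clear)
  row 2: 2 empty cells -> not full
  row 3: 1 empty cell -> not full
  row 4: 2 empty cells -> not full
  row 5: 4 empty cells -> not full
  row 6: 2 empty cells -> not full
Total rows cleared: 1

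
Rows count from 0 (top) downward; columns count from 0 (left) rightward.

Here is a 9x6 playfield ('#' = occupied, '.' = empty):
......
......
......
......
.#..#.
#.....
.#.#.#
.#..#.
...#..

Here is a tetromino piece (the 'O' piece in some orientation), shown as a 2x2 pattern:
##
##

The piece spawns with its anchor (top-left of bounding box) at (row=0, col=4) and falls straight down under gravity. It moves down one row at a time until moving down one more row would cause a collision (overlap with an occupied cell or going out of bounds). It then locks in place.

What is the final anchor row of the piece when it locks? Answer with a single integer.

Spawn at (row=0, col=4). Try each row:
  row 0: fits
  row 1: fits
  row 2: fits
  row 3: blocked -> lock at row 2

Answer: 2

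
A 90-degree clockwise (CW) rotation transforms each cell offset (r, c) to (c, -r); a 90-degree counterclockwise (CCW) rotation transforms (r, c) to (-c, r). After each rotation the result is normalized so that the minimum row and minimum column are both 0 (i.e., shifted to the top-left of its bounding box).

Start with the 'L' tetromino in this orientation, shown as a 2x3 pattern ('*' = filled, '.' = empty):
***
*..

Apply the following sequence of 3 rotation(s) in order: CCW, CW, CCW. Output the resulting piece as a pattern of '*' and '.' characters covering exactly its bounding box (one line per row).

Answer: *.
*.
**

Derivation:
Start:
***
*..
After rotation 1 (CCW):
*.
*.
**
After rotation 2 (CW):
***
*..
After rotation 3 (CCW):
*.
*.
**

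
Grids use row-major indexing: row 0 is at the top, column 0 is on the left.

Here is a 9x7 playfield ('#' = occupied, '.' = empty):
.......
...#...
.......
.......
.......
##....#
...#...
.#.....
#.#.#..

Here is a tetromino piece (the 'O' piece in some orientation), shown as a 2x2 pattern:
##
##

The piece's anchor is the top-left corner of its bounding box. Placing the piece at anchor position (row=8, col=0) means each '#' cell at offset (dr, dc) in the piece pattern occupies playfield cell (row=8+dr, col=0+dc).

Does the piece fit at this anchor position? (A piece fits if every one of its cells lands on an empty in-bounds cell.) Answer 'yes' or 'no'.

Check each piece cell at anchor (8, 0):
  offset (0,0) -> (8,0): occupied ('#') -> FAIL
  offset (0,1) -> (8,1): empty -> OK
  offset (1,0) -> (9,0): out of bounds -> FAIL
  offset (1,1) -> (9,1): out of bounds -> FAIL
All cells valid: no

Answer: no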